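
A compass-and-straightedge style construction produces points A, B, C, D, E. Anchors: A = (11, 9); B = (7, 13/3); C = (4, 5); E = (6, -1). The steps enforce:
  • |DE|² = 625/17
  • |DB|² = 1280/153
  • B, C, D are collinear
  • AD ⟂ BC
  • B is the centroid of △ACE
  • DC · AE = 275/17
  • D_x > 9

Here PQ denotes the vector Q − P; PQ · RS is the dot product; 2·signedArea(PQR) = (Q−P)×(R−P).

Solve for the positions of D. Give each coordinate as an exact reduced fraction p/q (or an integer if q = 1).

1. D_x = 167/17  [B, C, D are collinear ∩ AD ⟂ BC]
2. D_y = 63/17  [B, C, D are collinear ∩ AD ⟂ BC]
   → D = (167/17, 63/17)

D = (167/17, 63/17)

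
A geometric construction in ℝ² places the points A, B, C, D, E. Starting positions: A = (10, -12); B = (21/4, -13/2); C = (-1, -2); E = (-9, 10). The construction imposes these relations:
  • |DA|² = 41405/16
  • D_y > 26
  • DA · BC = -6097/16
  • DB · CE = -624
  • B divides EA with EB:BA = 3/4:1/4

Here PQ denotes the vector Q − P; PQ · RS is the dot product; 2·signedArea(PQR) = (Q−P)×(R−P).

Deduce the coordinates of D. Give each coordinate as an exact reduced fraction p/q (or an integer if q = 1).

1. D_x = -93/4  [DA · BC = -6097/16 ∩ DB · CE = -624]
2. D_y = 53/2  [DA · BC = -6097/16 ∩ DB · CE = -624]
   → D = (-93/4, 53/2)

D = (-93/4, 53/2)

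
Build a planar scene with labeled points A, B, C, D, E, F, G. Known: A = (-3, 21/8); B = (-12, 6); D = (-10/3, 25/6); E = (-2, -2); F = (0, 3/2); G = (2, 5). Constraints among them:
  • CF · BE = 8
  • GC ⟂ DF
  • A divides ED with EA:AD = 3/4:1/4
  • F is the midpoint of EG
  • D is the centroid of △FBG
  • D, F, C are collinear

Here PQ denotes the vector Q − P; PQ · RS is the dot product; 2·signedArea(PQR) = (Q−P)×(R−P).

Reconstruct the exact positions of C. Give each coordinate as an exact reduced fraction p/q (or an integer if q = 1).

C = (-20/41, 155/82)

1. C_x = -20/41  [D, F, C are collinear ∩ GC ⟂ DF]
2. C_y = 155/82  [D, F, C are collinear ∩ GC ⟂ DF]
   → C = (-20/41, 155/82)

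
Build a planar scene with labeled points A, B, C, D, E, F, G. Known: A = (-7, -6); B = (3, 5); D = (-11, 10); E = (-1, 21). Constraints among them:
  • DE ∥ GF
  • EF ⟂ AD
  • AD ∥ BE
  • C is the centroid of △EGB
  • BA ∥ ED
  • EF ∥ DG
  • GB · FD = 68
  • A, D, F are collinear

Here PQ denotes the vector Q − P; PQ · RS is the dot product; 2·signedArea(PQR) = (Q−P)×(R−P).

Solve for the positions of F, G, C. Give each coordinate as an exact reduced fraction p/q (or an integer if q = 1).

C = (-7, 11)
F = (-13, 18)
G = (-23, 7)

1. F_x = -13  [A, D, F are collinear ∩ EF ⟂ AD]
2. F_y = 18  [A, D, F are collinear ∩ EF ⟂ AD]
   → F = (-13, 18)
3. G_x = -23  [DE ∥ GF ∩ EF ∥ DG]
4. G_y = 7  [DE ∥ GF ∩ EF ∥ DG]
   → G = (-23, 7)
5. C_x = -7  [C is the centroid of △EGB]
6. C_y = 11  [C is the centroid of △EGB]
   → C = (-7, 11)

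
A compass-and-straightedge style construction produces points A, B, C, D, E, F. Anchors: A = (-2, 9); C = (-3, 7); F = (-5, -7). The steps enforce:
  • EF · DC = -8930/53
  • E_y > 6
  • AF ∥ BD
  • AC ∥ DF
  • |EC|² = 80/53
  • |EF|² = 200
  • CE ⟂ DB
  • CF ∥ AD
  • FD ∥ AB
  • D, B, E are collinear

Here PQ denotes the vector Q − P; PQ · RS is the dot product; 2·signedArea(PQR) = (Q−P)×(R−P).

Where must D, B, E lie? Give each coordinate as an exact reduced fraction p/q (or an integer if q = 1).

B = (-1, 11)
D = (-4, -5)
E = (-95/53, 359/53)

1. D_x = -4  [AC ∥ DF ∩ CF ∥ AD]
2. D_y = -5  [AC ∥ DF ∩ CF ∥ AD]
   → D = (-4, -5)
3. B_x = -1  [AF ∥ BD ∩ FD ∥ AB]
4. B_y = 11  [AF ∥ BD ∩ FD ∥ AB]
   → B = (-1, 11)
5. E_x = -95/53  [D, B, E are collinear ∩ CE ⟂ DB]
6. E_y = 359/53  [D, B, E are collinear ∩ CE ⟂ DB]
   → E = (-95/53, 359/53)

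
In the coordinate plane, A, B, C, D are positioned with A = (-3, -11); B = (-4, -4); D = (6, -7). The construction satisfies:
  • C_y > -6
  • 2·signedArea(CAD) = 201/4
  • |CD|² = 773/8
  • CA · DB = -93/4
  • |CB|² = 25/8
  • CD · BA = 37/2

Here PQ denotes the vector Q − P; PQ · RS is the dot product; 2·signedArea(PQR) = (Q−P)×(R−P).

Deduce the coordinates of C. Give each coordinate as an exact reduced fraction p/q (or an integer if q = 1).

C = (-15/4, -23/4)

1. C_x = -15/4  [CA · DB = -93/4 ∩ 2·signedArea(CAD) = 201/4]
2. C_y = -23/4  [CA · DB = -93/4 ∩ 2·signedArea(CAD) = 201/4]
   → C = (-15/4, -23/4)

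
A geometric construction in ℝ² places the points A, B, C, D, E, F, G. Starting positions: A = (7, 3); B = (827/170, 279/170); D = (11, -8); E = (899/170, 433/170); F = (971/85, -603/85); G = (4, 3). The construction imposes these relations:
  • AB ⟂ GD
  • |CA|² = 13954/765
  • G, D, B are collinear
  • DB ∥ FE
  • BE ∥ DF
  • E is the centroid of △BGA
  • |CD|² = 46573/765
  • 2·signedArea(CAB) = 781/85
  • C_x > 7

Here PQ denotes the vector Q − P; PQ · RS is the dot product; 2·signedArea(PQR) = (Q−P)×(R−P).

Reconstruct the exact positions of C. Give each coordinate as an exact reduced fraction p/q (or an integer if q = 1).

1. C_x = 1798/255  [line 231/170·x + -363/170·y + -209/17 = 0 ∩ |CD|² = 46573/765]
2. C_y = -108/85  [line 231/170·x + -363/170·y + -209/17 = 0 ∩ |CD|² = 46573/765]
   → C = (1798/255, -108/85)

C = (1798/255, -108/85)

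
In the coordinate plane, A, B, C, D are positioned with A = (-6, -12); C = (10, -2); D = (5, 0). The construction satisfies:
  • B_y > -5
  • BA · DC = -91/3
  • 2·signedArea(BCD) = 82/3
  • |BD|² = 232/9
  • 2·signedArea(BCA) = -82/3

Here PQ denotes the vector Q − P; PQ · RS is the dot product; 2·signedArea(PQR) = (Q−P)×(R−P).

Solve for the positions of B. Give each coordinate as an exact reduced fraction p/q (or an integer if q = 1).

B = (3, -14/3)

1. B_x = 3  [2·signedArea(BCD) = 82/3 ∩ 2·signedArea(BCA) = -82/3]
2. B_y = -14/3  [2·signedArea(BCD) = 82/3 ∩ 2·signedArea(BCA) = -82/3]
   → B = (3, -14/3)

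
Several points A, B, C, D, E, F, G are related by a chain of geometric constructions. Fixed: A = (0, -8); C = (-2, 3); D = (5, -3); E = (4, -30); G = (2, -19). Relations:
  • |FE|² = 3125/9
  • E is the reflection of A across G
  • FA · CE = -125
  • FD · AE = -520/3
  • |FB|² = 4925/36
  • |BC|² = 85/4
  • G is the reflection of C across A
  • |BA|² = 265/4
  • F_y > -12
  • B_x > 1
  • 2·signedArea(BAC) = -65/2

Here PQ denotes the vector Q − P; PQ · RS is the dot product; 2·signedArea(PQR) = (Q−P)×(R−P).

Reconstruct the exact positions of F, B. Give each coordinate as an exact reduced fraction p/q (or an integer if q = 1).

1. F_x = 2/3  [line -6·x + 33·y + 389 = 0 ∩ |FE|² = 3125/9]
2. F_y = -35/3  [line -6·x + 33·y + 389 = 0 ∩ |FE|² = 3125/9]
   → F = (2/3, -35/3)
3. B_x = 3/2  [line -11·x + -2·y + 33/2 = 0 ∩ |BC|² = 85/4]
4. B_y = 0  [line -11·x + -2·y + 33/2 = 0 ∩ |BC|² = 85/4]
   → B = (3/2, 0)

B = (3/2, 0)
F = (2/3, -35/3)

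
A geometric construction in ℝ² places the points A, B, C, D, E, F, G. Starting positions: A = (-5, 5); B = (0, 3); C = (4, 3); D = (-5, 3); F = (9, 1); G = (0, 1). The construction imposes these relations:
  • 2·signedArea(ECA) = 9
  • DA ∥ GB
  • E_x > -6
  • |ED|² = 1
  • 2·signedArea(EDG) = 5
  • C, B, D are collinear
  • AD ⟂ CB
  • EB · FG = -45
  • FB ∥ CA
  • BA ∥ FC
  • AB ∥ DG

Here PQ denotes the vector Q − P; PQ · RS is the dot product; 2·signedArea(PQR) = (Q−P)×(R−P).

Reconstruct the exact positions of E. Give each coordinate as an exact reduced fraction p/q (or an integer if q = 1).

E = (-5, 4)

1. E_x = -5  [2·signedArea(EDG) = 5 ∩ EB · FG = -45]
2. E_y = 4  [2·signedArea(EDG) = 5 ∩ EB · FG = -45]
   → E = (-5, 4)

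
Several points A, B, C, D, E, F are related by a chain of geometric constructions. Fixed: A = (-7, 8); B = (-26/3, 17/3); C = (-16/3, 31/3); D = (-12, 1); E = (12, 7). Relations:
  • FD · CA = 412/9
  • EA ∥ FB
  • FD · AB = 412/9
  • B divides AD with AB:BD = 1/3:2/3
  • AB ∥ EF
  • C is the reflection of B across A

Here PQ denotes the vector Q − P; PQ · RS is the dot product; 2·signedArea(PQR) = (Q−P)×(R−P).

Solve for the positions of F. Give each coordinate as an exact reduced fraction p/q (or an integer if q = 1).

F = (31/3, 14/3)

1. F_x = 31/3  [EA ∥ FB ∩ AB ∥ EF]
2. F_y = 14/3  [EA ∥ FB ∩ AB ∥ EF]
   → F = (31/3, 14/3)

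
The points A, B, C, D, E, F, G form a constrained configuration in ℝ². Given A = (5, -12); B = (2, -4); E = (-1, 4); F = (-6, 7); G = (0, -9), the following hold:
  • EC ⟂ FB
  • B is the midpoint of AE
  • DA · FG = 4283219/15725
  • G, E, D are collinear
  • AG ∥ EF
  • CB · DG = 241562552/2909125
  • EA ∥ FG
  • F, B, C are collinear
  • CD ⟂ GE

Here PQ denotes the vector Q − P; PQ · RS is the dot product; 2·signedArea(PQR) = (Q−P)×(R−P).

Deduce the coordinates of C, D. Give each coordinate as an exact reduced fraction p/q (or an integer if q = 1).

1. C_x = -526/185  [F, B, C are collinear ∩ EC ⟂ FB]
2. C_y = 492/185  [F, B, C are collinear ∩ EC ⟂ FB]
   → C = (-526/185, 492/185)
3. D_x = -28567/31450  [G, E, D are collinear ∩ CD ⟂ GE]
4. D_y = 88321/31450  [G, E, D are collinear ∩ CD ⟂ GE]
   → D = (-28567/31450, 88321/31450)

C = (-526/185, 492/185)
D = (-28567/31450, 88321/31450)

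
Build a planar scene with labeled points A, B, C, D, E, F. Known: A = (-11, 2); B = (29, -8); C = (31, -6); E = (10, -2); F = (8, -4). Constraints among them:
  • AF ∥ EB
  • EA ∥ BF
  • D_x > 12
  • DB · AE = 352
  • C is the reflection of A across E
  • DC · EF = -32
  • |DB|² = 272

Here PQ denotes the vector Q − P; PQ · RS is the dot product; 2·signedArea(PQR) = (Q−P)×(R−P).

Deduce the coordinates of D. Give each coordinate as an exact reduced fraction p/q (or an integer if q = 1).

1. D_x = 13  [DC · EF = -32 ∩ DB · AE = 352]
2. D_y = -4  [DC · EF = -32 ∩ DB · AE = 352]
   → D = (13, -4)

D = (13, -4)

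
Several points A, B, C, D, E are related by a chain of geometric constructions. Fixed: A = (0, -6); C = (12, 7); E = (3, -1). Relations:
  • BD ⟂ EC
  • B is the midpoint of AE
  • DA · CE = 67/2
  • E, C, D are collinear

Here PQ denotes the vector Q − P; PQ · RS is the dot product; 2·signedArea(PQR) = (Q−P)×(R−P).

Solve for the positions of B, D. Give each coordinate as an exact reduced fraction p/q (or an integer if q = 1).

B = (3/2, -7/2)
D = (267/290, -413/145)

1. B_x = 3/2  [B is the midpoint of AE]
2. B_y = -7/2  [B is the midpoint of AE]
   → B = (3/2, -7/2)
3. D_x = 267/290  [E, C, D are collinear ∩ BD ⟂ EC]
4. D_y = -413/145  [E, C, D are collinear ∩ BD ⟂ EC]
   → D = (267/290, -413/145)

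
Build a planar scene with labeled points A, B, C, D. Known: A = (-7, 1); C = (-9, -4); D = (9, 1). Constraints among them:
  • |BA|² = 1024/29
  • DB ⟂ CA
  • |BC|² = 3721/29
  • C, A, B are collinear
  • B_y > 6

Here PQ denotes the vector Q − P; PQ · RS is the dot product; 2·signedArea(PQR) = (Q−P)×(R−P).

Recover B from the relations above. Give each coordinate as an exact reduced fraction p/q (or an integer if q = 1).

1. B_x = -139/29  [C, A, B are collinear ∩ DB ⟂ CA]
2. B_y = 189/29  [C, A, B are collinear ∩ DB ⟂ CA]
   → B = (-139/29, 189/29)

B = (-139/29, 189/29)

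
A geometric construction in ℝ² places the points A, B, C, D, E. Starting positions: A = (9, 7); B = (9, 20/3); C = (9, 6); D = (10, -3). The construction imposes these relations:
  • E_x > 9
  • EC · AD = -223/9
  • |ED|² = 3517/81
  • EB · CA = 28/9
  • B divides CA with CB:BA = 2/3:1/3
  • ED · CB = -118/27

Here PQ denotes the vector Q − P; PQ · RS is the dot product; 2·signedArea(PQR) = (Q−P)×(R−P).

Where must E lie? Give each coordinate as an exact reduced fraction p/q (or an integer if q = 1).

1. E_x = 28/3  [ED · CB = -118/27 ∩ EC · AD = -223/9]
2. E_y = 32/9  [ED · CB = -118/27 ∩ EC · AD = -223/9]
   → E = (28/3, 32/9)

E = (28/3, 32/9)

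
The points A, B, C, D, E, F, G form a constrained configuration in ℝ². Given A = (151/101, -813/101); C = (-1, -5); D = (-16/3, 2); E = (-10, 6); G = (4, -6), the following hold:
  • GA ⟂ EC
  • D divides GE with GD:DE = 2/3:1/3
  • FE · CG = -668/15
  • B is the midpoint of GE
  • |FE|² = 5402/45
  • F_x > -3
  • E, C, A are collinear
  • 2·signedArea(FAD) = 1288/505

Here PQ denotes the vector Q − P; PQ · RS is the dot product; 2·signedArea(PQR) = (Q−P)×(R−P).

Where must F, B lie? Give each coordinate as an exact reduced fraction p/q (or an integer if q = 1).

1. F_x = -41/15  [FE · CG = -668/15 ∩ 2·signedArea(FAD) = 1288/505]
2. F_y = -11/5  [FE · CG = -668/15 ∩ 2·signedArea(FAD) = 1288/505]
   → F = (-41/15, -11/5)
3. B_x = -3  [B is the midpoint of GE]
4. B_y = 0  [B is the midpoint of GE]
   → B = (-3, 0)

B = (-3, 0)
F = (-41/15, -11/5)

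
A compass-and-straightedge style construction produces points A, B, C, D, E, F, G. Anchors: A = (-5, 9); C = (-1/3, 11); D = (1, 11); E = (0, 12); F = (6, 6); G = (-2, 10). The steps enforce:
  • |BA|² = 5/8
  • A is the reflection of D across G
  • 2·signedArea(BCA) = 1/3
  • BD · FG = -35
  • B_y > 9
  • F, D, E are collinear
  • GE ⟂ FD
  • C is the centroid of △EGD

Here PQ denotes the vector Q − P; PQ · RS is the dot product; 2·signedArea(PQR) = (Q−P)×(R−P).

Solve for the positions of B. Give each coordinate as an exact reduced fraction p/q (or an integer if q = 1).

1. B_x = -17/4  [2·signedArea(BCA) = 1/3 ∩ BD · FG = -35]
2. B_y = 37/4  [2·signedArea(BCA) = 1/3 ∩ BD · FG = -35]
   → B = (-17/4, 37/4)

B = (-17/4, 37/4)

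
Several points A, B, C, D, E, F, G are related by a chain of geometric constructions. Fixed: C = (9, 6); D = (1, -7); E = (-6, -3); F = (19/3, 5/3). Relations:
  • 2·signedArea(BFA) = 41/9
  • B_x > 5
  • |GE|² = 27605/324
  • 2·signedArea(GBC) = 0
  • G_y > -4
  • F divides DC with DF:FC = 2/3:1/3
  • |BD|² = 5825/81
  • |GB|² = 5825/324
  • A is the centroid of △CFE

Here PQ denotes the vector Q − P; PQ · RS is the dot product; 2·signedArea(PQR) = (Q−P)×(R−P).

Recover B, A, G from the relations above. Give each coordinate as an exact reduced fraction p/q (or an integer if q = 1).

A = (28/9, 14/9)
B = (49/9, 2/9)
G = (29/9, -61/18)

1. A_x = 28/9  [A is the centroid of △CFE]
2. A_y = 14/9  [A is the centroid of △CFE]
   → A = (28/9, 14/9)
3. B_x = 49/9  [line 1/9·x + -29/9·y + 1/9 = 0 ∩ |BD|² = 5825/81]
4. B_y = 2/9  [line 1/9·x + -29/9·y + 1/9 = 0 ∩ |BD|² = 5825/81]
   → B = (49/9, 2/9)
5. G_x = 29/9  [line -52/9·x + 32/9·y + 92/3 = 0 ∩ |GE|² = 27605/324]
6. G_y = -61/18  [line -52/9·x + 32/9·y + 92/3 = 0 ∩ |GE|² = 27605/324]
   → G = (29/9, -61/18)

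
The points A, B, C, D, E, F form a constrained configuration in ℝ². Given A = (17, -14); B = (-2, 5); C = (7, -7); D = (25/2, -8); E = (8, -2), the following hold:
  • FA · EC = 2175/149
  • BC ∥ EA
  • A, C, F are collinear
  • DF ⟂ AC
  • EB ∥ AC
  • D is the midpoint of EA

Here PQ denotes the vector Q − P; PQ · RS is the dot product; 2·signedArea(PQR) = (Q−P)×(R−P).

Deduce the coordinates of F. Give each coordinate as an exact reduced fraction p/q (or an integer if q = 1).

F = (1663/149, -1477/149)

1. F_x = 1663/149  [A, C, F are collinear ∩ DF ⟂ AC]
2. F_y = -1477/149  [A, C, F are collinear ∩ DF ⟂ AC]
   → F = (1663/149, -1477/149)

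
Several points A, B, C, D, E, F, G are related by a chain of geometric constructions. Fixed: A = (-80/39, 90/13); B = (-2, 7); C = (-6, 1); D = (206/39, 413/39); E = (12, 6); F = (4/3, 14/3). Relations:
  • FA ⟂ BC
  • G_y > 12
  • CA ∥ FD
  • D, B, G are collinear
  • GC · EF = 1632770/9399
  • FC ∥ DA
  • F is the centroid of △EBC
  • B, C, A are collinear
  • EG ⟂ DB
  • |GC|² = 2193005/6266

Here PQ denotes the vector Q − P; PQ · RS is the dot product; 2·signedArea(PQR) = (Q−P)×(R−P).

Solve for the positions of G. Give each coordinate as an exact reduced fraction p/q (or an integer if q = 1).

1. G_x = 55557/6266  [D, B, G are collinear ∩ EG ⟂ DB]
2. G_y = 77427/6266  [D, B, G are collinear ∩ EG ⟂ DB]
   → G = (55557/6266, 77427/6266)

G = (55557/6266, 77427/6266)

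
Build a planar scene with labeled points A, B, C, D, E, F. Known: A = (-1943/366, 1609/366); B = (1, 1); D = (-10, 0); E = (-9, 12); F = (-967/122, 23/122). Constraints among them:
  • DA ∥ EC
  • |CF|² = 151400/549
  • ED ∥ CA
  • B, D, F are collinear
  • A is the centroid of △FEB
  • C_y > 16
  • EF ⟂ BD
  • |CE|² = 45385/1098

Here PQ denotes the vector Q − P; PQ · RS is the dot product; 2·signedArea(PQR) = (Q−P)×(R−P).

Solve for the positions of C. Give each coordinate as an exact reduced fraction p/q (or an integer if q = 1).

1. C_x = -1577/366  [ED ∥ CA ∩ DA ∥ EC]
2. C_y = 6001/366  [ED ∥ CA ∩ DA ∥ EC]
   → C = (-1577/366, 6001/366)

C = (-1577/366, 6001/366)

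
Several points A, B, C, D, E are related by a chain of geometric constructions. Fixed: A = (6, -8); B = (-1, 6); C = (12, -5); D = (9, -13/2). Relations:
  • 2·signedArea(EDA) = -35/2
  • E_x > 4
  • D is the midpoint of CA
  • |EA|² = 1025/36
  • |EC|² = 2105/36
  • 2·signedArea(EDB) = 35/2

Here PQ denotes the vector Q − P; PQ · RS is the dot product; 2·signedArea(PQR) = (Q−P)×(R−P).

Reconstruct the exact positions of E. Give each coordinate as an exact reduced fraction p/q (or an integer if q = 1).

1. E_x = 14/3  [2·signedArea(EDA) = -35/2 ∩ 2·signedArea(EDB) = 35/2]
2. E_y = -17/6  [2·signedArea(EDA) = -35/2 ∩ 2·signedArea(EDB) = 35/2]
   → E = (14/3, -17/6)

E = (14/3, -17/6)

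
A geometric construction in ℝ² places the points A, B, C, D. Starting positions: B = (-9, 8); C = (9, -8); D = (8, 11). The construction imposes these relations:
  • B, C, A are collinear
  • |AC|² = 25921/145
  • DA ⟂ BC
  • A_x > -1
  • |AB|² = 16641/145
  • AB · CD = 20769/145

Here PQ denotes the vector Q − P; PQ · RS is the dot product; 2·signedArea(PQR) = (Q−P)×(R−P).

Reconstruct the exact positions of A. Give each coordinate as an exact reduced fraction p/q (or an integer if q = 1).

A = (-144/145, 128/145)

1. A_x = -144/145  [B, C, A are collinear ∩ DA ⟂ BC]
2. A_y = 128/145  [B, C, A are collinear ∩ DA ⟂ BC]
   → A = (-144/145, 128/145)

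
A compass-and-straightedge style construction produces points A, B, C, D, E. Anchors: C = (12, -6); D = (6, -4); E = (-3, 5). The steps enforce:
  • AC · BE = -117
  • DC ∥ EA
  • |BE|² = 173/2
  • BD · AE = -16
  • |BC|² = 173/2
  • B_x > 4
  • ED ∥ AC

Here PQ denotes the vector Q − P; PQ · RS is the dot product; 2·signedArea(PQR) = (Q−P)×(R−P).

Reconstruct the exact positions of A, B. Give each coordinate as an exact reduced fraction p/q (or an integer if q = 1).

A = (3, 3)
B = (9/2, -1/2)

1. A_x = 3  [ED ∥ AC ∩ DC ∥ EA]
2. A_y = 3  [ED ∥ AC ∩ DC ∥ EA]
   → A = (3, 3)
3. B_x = 9/2  [BD · AE = -16 ∩ AC · BE = -117]
4. B_y = -1/2  [BD · AE = -16 ∩ AC · BE = -117]
   → B = (9/2, -1/2)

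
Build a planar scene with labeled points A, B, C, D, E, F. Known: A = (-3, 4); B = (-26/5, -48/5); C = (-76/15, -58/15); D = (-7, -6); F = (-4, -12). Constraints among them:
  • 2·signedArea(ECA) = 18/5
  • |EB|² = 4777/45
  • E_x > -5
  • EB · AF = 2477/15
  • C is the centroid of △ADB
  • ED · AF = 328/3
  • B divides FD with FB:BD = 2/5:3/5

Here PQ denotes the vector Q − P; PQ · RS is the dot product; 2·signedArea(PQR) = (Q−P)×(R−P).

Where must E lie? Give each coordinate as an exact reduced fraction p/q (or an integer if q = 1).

1. E_x = -13/3  [ED · AF = 328/3 ∩ 2·signedArea(ECA) = 18/5]
2. E_y = 2/3  [ED · AF = 328/3 ∩ 2·signedArea(ECA) = 18/5]
   → E = (-13/3, 2/3)

E = (-13/3, 2/3)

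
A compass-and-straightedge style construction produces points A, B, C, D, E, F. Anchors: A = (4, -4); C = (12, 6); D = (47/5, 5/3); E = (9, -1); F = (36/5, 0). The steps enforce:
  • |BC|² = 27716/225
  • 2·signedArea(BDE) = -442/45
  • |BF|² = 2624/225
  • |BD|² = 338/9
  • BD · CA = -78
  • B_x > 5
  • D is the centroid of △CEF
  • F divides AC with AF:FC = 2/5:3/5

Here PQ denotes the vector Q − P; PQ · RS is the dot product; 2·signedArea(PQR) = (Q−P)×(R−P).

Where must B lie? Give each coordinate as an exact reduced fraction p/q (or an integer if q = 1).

1. B_x = 76/15  [2·signedArea(BDE) = -442/45 ∩ BD · CA = -78]
2. B_y = -8/3  [2·signedArea(BDE) = -442/45 ∩ BD · CA = -78]
   → B = (76/15, -8/3)

B = (76/15, -8/3)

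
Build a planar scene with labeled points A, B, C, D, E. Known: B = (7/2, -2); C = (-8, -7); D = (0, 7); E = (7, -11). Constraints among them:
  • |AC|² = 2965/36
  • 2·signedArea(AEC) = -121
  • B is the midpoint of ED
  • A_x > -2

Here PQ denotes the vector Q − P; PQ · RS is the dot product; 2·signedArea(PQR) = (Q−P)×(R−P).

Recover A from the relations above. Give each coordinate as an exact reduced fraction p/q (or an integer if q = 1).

A = (-3/2, -2/3)

1. A_x = -3/2  [line -4·x + -15·y + -16 = 0 ∩ |AC|² = 2965/36]
2. A_y = -2/3  [line -4·x + -15·y + -16 = 0 ∩ |AC|² = 2965/36]
   → A = (-3/2, -2/3)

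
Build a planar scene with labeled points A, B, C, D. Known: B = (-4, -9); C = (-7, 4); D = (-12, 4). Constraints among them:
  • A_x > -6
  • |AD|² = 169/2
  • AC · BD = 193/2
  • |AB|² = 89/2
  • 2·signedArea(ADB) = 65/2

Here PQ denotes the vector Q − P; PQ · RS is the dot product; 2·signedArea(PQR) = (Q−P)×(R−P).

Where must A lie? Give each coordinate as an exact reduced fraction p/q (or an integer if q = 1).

A = (-11/2, -5/2)

1. A_x = -11/2  [AC · BD = 193/2 ∩ 2·signedArea(ADB) = 65/2]
2. A_y = -5/2  [AC · BD = 193/2 ∩ 2·signedArea(ADB) = 65/2]
   → A = (-11/2, -5/2)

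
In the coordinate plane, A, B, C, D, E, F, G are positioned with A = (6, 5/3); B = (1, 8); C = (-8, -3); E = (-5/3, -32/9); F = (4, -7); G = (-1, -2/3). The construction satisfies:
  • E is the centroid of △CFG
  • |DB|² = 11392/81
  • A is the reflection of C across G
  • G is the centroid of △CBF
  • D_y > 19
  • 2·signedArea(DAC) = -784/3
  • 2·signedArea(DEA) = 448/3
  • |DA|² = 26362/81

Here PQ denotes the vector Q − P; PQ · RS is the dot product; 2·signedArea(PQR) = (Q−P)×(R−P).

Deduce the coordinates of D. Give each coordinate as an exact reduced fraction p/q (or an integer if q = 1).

D = (11/3, 176/9)

1. D_x = 11/3  [2·signedArea(DAC) = -784/3 ∩ 2·signedArea(DEA) = 448/3]
2. D_y = 176/9  [2·signedArea(DAC) = -784/3 ∩ 2·signedArea(DEA) = 448/3]
   → D = (11/3, 176/9)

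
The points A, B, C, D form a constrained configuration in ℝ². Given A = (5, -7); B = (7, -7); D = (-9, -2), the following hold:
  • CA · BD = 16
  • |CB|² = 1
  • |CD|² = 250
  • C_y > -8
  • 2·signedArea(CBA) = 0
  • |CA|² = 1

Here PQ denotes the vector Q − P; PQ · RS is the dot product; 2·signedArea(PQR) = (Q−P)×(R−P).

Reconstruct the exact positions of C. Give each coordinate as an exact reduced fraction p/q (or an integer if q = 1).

C = (6, -7)

1. C_x = 6  [2·signedArea(CBA) = 0 ∩ CA · BD = 16]
2. C_y = -7  [2·signedArea(CBA) = 0 ∩ CA · BD = 16]
   → C = (6, -7)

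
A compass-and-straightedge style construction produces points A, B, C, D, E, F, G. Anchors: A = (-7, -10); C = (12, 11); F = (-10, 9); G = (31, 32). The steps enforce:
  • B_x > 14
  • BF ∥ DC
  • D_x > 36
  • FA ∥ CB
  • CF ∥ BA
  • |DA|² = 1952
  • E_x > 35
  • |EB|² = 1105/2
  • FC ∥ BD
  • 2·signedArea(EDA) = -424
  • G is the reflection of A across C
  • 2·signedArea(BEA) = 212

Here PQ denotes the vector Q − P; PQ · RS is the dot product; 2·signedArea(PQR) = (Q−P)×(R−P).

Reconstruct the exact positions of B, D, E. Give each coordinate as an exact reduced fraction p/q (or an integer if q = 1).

1. B_x = 15  [CF ∥ BA ∩ FA ∥ CB]
2. B_y = -8  [CF ∥ BA ∩ FA ∥ CB]
   → B = (15, -8)
3. D_x = 37  [BF ∥ DC ∩ FC ∥ BD]
4. D_y = -6  [BF ∥ DC ∩ FC ∥ BD]
   → D = (37, -6)
5. E_x = 71/2  [line 4·x + -44·y + 12 = 0 ∩ |EB|² = 1105/2]
6. E_y = 7/2  [line 4·x + -44·y + 12 = 0 ∩ |EB|² = 1105/2]
   → E = (71/2, 7/2)

B = (15, -8)
D = (37, -6)
E = (71/2, 7/2)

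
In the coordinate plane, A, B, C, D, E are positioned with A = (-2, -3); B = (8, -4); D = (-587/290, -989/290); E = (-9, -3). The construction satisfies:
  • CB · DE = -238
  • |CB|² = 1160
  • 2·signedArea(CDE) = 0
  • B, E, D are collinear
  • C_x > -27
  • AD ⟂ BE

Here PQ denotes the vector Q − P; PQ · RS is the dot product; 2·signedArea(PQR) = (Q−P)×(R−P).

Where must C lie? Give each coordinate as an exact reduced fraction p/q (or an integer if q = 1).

C = (-26, -2)

1. C_x = -26  [2·signedArea(CDE) = 0 ∩ CB · DE = -238]
2. C_y = -2  [2·signedArea(CDE) = 0 ∩ CB · DE = -238]
   → C = (-26, -2)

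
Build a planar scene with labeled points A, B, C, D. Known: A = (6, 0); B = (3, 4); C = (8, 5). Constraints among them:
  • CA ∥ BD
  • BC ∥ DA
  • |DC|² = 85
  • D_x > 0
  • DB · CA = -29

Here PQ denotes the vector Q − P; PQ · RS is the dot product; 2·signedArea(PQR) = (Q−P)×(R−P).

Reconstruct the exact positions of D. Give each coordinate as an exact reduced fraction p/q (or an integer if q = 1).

1. D_x = 1  [BC ∥ DA ∩ CA ∥ BD]
2. D_y = -1  [BC ∥ DA ∩ CA ∥ BD]
   → D = (1, -1)

D = (1, -1)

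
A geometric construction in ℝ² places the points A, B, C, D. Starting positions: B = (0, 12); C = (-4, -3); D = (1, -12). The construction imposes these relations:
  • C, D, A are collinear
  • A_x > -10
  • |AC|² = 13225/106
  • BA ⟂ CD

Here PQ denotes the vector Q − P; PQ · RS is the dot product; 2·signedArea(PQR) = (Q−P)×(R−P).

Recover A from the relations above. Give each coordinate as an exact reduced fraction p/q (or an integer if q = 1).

1. A_x = -999/106  [C, D, A are collinear ∩ BA ⟂ CD]
2. A_y = 717/106  [C, D, A are collinear ∩ BA ⟂ CD]
   → A = (-999/106, 717/106)

A = (-999/106, 717/106)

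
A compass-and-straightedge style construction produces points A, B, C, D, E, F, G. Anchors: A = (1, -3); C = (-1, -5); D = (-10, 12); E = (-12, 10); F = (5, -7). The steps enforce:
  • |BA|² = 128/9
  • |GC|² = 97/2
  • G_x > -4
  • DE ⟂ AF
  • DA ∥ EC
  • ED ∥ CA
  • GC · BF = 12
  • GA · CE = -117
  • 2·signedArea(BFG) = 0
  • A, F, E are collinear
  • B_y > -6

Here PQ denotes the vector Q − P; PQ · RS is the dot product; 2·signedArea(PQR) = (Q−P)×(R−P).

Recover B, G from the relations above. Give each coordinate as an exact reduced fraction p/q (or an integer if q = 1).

1. G_x = -7/2  [line 11·x + -15·y + 61 = 0 ∩ |GC|² = 97/2]
2. G_y = 3/2  [line 11·x + -15·y + 61 = 0 ∩ |GC|² = 97/2]
   → G = (-7/2, 3/2)
3. B_x = 11/3  [2·signedArea(BFG) = 0 ∩ GC · BF = 12]
4. B_y = -17/3  [2·signedArea(BFG) = 0 ∩ GC · BF = 12]
   → B = (11/3, -17/3)

B = (11/3, -17/3)
G = (-7/2, 3/2)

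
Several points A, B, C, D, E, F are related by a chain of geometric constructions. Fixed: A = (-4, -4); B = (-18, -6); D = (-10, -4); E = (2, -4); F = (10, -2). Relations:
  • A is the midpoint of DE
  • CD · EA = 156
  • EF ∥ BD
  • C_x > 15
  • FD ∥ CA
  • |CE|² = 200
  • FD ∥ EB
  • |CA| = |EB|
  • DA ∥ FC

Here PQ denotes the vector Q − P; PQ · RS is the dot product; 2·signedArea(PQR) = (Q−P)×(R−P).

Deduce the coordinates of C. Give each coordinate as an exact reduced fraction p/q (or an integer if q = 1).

1. C_x = 16  [FD ∥ CA ∩ DA ∥ FC]
2. C_y = -2  [FD ∥ CA ∩ DA ∥ FC]
   → C = (16, -2)

C = (16, -2)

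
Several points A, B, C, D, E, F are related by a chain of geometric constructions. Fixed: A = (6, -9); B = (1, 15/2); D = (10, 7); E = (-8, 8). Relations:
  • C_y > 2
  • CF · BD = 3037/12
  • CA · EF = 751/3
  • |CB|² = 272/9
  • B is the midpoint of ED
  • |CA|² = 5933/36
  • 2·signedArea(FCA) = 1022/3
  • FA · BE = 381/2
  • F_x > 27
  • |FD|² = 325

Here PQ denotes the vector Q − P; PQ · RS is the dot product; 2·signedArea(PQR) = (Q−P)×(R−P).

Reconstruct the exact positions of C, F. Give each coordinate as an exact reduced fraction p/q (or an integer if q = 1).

1. F_x = 28  [line 9·x + -1/2·y + -249 = 0 ∩ |FD|² = 325]
2. F_y = 6  [line 9·x + -1/2·y + -249 = 0 ∩ |FD|² = 325]
   → F = (28, 6)
3. C_x = -1/3  [CA · EF = 751/3 ∩ 2·signedArea(FCA) = 1022/3]
4. C_y = 13/6  [CA · EF = 751/3 ∩ 2·signedArea(FCA) = 1022/3]
   → C = (-1/3, 13/6)

C = (-1/3, 13/6)
F = (28, 6)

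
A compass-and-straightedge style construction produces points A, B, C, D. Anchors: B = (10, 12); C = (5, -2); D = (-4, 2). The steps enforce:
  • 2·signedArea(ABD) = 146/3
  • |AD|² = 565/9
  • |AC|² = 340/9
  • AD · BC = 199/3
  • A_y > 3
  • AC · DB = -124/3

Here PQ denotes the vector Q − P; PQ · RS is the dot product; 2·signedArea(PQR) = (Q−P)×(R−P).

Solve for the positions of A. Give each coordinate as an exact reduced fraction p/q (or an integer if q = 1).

1. A_x = 11/3  [2·signedArea(ABD) = 146/3 ∩ AD · BC = 199/3]
2. A_y = 4  [2·signedArea(ABD) = 146/3 ∩ AD · BC = 199/3]
   → A = (11/3, 4)

A = (11/3, 4)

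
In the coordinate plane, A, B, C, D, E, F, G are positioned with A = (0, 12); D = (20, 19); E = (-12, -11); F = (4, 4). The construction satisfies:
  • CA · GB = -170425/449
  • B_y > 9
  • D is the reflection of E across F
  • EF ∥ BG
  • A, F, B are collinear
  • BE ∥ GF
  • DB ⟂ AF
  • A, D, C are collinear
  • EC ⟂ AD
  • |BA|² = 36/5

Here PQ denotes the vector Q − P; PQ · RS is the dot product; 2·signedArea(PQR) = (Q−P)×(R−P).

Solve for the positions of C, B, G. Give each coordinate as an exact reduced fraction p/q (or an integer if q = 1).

B = (6/5, 48/5)
C = (-8020/449, 2581/449)
G = (86/5, 123/5)

1. C_x = -8020/449  [A, D, C are collinear ∩ EC ⟂ AD]
2. C_y = 2581/449  [A, D, C are collinear ∩ EC ⟂ AD]
   → C = (-8020/449, 2581/449)
3. B_x = 6/5  [A, F, B are collinear ∩ DB ⟂ AF]
4. B_y = 48/5  [A, F, B are collinear ∩ DB ⟂ AF]
   → B = (6/5, 48/5)
5. G_x = 86/5  [BE ∥ GF ∩ EF ∥ BG]
6. G_y = 123/5  [BE ∥ GF ∩ EF ∥ BG]
   → G = (86/5, 123/5)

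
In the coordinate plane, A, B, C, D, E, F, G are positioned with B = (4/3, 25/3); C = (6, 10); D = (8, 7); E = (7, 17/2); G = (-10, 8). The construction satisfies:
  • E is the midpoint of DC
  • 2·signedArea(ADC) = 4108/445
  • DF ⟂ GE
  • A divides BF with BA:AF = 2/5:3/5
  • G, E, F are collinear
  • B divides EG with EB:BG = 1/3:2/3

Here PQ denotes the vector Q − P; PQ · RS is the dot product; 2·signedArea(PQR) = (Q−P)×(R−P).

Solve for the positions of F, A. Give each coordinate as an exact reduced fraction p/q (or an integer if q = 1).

A = (1772/445, 3743/445)
F = (708/89, 759/89)

1. F_x = 708/89  [G, E, F are collinear ∩ DF ⟂ GE]
2. F_y = 759/89  [G, E, F are collinear ∩ DF ⟂ GE]
   → F = (708/89, 759/89)
3. A_x = 1772/445  [A divides BF with BA:AF = 2/5:3/5]
4. A_y = 3743/445  [A divides BF with BA:AF = 2/5:3/5]
   → A = (1772/445, 3743/445)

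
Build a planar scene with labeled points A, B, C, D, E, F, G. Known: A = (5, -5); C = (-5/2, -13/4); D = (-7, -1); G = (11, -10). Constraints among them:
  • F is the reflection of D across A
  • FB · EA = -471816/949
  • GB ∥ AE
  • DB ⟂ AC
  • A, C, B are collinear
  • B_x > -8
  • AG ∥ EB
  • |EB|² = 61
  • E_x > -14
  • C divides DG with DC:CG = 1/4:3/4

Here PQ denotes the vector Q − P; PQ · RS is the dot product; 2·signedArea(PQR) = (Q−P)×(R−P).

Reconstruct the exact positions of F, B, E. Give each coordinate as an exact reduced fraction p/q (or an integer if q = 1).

1. F_x = 17  [F is the reflection of D across A]
2. F_y = -9  [F is the reflection of D across A]
   → F = (17, -9)
3. B_x = -6895/949  [A, C, B are collinear ∩ DB ⟂ AC]
4. B_y = -2029/949  [A, C, B are collinear ∩ DB ⟂ AC]
   → B = (-6895/949, -2029/949)
5. E_x = -12589/949  [AG ∥ EB ∩ GB ∥ AE]
6. E_y = 2716/949  [AG ∥ EB ∩ GB ∥ AE]
   → E = (-12589/949, 2716/949)

B = (-6895/949, -2029/949)
E = (-12589/949, 2716/949)
F = (17, -9)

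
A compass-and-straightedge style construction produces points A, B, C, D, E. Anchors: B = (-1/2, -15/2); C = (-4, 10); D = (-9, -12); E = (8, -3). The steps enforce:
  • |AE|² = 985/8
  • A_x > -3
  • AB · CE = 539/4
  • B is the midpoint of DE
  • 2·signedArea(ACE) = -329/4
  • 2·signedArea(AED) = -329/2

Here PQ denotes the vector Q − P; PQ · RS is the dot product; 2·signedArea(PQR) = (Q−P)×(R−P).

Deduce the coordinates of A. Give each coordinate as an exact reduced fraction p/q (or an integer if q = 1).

1. A_x = -9/4  [2·signedArea(ACE) = -329/4 ∩ AB · CE = 539/4]
2. A_y = 5/4  [2·signedArea(ACE) = -329/4 ∩ AB · CE = 539/4]
   → A = (-9/4, 5/4)

A = (-9/4, 5/4)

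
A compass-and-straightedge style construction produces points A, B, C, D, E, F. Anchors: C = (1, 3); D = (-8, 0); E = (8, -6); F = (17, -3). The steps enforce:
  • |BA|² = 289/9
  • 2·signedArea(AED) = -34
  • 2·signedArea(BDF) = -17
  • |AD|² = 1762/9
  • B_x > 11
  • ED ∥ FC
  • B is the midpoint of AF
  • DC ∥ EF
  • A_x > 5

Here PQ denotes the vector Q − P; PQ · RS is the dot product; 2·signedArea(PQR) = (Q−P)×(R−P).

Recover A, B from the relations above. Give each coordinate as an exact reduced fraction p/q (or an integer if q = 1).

A = (17/3, -3)
B = (34/3, -3)

1. A_x = 17/3  [line -6·x + -16·y + -14 = 0 ∩ |AD|² = 1762/9]
2. A_y = -3  [line -6·x + -16·y + -14 = 0 ∩ |AD|² = 1762/9]
   → A = (17/3, -3)
3. B_x = 34/3  [B is the midpoint of AF]
4. B_y = -3  [B is the midpoint of AF]
   → B = (34/3, -3)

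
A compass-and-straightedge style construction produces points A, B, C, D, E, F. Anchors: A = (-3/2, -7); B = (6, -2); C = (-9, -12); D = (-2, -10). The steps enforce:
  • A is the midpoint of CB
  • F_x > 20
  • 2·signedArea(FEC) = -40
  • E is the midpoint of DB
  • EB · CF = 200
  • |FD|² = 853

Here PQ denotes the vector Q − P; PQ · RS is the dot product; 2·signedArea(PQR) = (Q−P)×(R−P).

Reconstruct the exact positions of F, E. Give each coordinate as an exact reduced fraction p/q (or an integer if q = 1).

1. E_x = 2  [E is the midpoint of DB]
2. E_y = -6  [E is the midpoint of DB]
   → E = (2, -6)
3. F_x = 21  [2·signedArea(FEC) = -40 ∩ EB · CF = 200]
4. F_y = 8  [2·signedArea(FEC) = -40 ∩ EB · CF = 200]
   → F = (21, 8)

E = (2, -6)
F = (21, 8)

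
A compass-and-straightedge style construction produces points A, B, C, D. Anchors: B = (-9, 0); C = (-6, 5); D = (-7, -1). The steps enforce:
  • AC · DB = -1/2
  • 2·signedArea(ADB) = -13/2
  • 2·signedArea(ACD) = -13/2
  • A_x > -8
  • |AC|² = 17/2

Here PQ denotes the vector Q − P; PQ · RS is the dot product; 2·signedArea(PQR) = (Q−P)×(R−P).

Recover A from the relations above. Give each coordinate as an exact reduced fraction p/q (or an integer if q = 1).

1. A_x = -15/2  [2·signedArea(ADB) = -13/2 ∩ 2·signedArea(ACD) = -13/2]
2. A_y = 5/2  [2·signedArea(ADB) = -13/2 ∩ 2·signedArea(ACD) = -13/2]
   → A = (-15/2, 5/2)

A = (-15/2, 5/2)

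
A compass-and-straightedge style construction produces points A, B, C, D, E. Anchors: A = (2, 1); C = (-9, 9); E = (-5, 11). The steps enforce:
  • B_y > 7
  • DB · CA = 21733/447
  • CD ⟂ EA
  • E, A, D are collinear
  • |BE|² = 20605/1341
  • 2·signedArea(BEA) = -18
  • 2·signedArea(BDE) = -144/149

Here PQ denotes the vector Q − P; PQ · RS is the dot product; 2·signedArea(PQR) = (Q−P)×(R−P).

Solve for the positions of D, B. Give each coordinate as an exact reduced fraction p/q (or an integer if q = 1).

1. D_x = -801/149  [E, A, D are collinear ∩ CD ⟂ EA]
2. D_y = 1719/149  [E, A, D are collinear ∩ CD ⟂ EA]
   → D = (-801/149, 1719/149)
3. B_x = -1844/447  [2·signedArea(BEA) = -18 ∩ DB · CA = 21733/447]
4. B_y = 3209/447  [2·signedArea(BEA) = -18 ∩ DB · CA = 21733/447]
   → B = (-1844/447, 3209/447)

B = (-1844/447, 3209/447)
D = (-801/149, 1719/149)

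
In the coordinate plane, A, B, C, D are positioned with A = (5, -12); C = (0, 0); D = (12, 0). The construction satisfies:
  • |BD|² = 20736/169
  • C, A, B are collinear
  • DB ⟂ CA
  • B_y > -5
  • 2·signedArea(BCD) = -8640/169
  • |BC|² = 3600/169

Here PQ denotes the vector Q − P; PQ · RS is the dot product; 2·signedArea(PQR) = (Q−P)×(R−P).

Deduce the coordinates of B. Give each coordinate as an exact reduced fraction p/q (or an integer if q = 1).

1. B_x = 300/169  [C, A, B are collinear ∩ DB ⟂ CA]
2. B_y = -720/169  [C, A, B are collinear ∩ DB ⟂ CA]
   → B = (300/169, -720/169)

B = (300/169, -720/169)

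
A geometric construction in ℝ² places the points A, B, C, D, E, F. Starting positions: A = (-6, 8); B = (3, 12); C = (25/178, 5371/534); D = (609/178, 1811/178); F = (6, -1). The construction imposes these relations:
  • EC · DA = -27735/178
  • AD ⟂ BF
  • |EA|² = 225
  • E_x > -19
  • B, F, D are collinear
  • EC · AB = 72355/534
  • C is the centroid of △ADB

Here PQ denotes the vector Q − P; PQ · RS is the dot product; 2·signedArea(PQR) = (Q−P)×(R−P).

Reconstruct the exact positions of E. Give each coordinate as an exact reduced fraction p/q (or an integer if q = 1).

1. E_x = -18  [EC · DA = -27735/178 ∩ EC · AB = 72355/534]
2. E_y = 17  [EC · DA = -27735/178 ∩ EC · AB = 72355/534]
   → E = (-18, 17)

E = (-18, 17)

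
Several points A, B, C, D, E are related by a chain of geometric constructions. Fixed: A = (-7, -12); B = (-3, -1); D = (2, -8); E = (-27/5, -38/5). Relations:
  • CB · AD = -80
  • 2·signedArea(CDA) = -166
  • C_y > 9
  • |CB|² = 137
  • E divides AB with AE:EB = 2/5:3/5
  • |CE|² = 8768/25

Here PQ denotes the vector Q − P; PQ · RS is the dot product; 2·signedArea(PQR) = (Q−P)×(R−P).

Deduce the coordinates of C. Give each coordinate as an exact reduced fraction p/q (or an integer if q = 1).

C = (1, 10)

1. C_x = 1  [CB · AD = -80 ∩ 2·signedArea(CDA) = -166]
2. C_y = 10  [CB · AD = -80 ∩ 2·signedArea(CDA) = -166]
   → C = (1, 10)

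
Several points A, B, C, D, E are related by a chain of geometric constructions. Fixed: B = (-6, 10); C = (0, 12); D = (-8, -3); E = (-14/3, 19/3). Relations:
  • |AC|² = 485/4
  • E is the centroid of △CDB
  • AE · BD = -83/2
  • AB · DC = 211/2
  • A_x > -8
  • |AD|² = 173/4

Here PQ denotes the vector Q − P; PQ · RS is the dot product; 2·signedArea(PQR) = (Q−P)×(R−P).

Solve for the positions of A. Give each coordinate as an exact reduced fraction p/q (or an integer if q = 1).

A = (-7, 7/2)

1. A_x = -7  [AE · BD = -83/2 ∩ AB · DC = 211/2]
2. A_y = 7/2  [AE · BD = -83/2 ∩ AB · DC = 211/2]
   → A = (-7, 7/2)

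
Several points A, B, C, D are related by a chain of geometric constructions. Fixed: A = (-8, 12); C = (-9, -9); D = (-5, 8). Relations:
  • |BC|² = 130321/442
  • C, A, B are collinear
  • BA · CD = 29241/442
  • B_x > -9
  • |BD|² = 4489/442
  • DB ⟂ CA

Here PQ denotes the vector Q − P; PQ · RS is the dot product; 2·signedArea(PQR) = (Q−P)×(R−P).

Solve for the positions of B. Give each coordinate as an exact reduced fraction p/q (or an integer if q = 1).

B = (-3617/442, 3603/442)

1. B_x = -3617/442  [C, A, B are collinear ∩ DB ⟂ CA]
2. B_y = 3603/442  [C, A, B are collinear ∩ DB ⟂ CA]
   → B = (-3617/442, 3603/442)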